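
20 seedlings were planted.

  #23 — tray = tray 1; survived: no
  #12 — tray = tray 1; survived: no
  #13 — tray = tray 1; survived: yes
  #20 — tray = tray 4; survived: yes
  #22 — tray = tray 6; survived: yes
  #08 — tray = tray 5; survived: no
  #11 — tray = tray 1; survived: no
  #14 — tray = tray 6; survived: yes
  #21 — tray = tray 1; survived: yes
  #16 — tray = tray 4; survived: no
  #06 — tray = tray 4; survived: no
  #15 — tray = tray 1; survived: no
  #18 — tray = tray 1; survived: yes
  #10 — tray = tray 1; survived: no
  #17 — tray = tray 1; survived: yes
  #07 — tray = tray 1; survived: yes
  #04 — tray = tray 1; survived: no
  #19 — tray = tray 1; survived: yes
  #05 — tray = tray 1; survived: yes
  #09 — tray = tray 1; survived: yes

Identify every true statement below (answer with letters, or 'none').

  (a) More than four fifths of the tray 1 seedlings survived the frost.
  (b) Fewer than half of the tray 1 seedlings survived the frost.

none

|A| = 14, |A ∩ B| = 8, |A ∖ B| = 6.
(a) |A ∩ B| / |A| > 4/5: fails.
(b) |A ∩ B| < |A ∖ B|: fails.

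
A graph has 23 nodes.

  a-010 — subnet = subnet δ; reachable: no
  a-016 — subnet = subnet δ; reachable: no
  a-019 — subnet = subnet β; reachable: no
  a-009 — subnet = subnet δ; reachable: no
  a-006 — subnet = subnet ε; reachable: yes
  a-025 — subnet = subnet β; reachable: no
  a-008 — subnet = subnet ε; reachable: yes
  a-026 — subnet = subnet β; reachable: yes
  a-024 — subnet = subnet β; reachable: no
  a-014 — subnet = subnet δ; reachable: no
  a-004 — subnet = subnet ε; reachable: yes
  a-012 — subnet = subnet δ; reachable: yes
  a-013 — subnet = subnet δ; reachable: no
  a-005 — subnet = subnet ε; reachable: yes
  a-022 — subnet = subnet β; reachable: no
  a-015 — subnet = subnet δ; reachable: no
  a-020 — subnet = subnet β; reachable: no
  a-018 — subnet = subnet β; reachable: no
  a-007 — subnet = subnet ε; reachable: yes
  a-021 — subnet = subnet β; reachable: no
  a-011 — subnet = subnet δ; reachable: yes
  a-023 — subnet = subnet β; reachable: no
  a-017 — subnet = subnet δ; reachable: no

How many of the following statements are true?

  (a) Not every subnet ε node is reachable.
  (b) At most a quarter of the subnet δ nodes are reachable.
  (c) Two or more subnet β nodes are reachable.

1

(a) subnet ε: |A| = 5, |A ∩ B| = 5; needs A ⊄ B (|A ∖ B| ≥ 1) — false.
(b) subnet δ: |A| = 9, |A ∩ B| = 2; needs |A ∩ B| / |A| ≤ 1/4 — true.
(c) subnet β: |A| = 9, |A ∩ B| = 1; needs |A ∩ B| ≥ 2 — false.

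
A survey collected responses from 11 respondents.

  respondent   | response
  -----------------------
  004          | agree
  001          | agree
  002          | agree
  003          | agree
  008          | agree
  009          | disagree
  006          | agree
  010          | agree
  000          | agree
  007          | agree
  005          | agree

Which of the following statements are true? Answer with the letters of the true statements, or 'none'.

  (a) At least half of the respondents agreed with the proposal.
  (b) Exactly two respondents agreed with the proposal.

|A| = 11, |A ∩ B| = 10, |A ∖ B| = 1.
(a) |A ∩ B| ≥ |A ∖ B|: holds.
(b) |A ∩ B| = 2: fails.

(a)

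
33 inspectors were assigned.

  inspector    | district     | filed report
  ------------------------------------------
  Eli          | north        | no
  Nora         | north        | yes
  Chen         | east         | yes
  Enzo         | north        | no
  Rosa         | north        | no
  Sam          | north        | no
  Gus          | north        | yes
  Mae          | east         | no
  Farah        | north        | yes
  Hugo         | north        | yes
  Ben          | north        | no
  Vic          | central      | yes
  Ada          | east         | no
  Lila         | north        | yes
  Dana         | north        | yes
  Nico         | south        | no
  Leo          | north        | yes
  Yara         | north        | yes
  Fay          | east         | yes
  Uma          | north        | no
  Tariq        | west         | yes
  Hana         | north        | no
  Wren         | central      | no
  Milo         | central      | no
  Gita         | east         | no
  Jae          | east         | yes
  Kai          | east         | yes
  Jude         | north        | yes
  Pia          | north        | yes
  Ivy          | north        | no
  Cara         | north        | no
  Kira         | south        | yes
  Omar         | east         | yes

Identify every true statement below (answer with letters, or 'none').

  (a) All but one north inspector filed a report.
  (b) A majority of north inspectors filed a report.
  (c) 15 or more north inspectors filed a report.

|A| = 19, |A ∩ B| = 10, |A ∖ B| = 9.
(a) |A ∖ B| = 1: fails.
(b) |A ∩ B| > |A ∖ B|: holds.
(c) |A ∩ B| ≥ 15: fails.

(b)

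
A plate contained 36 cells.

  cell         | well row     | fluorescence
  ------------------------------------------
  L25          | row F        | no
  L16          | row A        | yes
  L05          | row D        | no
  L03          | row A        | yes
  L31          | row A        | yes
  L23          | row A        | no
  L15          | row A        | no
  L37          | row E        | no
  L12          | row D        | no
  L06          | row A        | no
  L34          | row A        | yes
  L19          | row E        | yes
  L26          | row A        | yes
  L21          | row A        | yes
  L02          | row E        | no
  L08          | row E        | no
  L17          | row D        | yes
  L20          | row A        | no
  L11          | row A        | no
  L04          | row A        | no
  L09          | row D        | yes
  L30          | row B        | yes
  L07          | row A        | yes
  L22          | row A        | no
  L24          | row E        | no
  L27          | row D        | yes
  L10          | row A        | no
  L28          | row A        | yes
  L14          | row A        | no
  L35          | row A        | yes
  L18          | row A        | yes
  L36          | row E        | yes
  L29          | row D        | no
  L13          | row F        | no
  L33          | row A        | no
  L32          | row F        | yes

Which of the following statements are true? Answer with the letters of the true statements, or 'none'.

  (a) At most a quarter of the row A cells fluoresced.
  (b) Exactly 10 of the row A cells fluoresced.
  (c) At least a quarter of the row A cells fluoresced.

(b), (c)

|A| = 20, |A ∩ B| = 10, |A ∖ B| = 10.
(a) |A ∩ B| / |A| ≤ 1/4: fails.
(b) |A ∩ B| = 10: holds.
(c) |A ∩ B| / |A| ≥ 1/4: holds.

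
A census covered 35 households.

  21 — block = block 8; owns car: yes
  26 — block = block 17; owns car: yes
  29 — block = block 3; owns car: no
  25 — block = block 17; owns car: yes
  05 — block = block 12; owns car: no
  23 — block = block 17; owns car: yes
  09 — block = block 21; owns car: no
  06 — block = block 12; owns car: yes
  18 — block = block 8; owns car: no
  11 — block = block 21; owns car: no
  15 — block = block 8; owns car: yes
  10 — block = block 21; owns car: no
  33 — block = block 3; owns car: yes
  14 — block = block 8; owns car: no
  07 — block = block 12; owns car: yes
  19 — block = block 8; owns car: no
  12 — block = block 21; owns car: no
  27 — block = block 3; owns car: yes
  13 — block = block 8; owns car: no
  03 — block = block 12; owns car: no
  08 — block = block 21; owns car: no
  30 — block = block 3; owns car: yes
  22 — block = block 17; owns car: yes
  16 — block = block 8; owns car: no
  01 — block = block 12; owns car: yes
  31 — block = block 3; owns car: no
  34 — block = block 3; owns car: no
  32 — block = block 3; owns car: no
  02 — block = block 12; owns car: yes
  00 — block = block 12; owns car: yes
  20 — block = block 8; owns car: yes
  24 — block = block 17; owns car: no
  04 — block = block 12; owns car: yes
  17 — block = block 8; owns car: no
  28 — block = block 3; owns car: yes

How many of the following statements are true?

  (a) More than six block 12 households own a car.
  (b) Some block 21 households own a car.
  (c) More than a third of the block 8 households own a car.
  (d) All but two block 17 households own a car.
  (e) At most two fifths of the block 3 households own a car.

(a) block 12: |A| = 8, |A ∩ B| = 6; needs |A ∩ B| > 6 — false.
(b) block 21: |A| = 5, |A ∩ B| = 0; needs A ∩ B ≠ ∅ (|A ∩ B| ≥ 1) — false.
(c) block 8: |A| = 9, |A ∩ B| = 3; needs |A ∩ B| / |A| > 1/3 — false.
(d) block 17: |A| = 5, |A ∩ B| = 4; needs |A ∖ B| = 2 — false.
(e) block 3: |A| = 8, |A ∩ B| = 4; needs |A ∩ B| / |A| ≤ 2/5 — false.

0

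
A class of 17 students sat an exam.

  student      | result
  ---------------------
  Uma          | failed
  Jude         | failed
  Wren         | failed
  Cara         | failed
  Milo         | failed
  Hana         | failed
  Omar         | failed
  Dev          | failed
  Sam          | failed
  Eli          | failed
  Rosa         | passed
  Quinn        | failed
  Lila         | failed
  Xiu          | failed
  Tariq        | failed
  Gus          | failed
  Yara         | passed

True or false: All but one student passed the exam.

The determiner here denotes the relation: |A ∖ B| = 1.
|A| = 17, |A ∩ B| = 2, |A ∖ B| = 15.
|A ∖ B| = 15, so the statement is false.

False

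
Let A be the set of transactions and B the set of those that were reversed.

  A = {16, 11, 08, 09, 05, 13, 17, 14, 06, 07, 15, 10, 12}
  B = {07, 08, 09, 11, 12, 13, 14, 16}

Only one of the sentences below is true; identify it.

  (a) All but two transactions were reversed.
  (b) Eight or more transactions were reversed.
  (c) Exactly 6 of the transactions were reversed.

(b)

|A| = 13, |A ∩ B| = 8, |A ∖ B| = 5.
(a) requires |A ∖ B| = 2: false.
(b) requires |A ∩ B| ≥ 8: true.
(c) requires |A ∩ B| = 6: false.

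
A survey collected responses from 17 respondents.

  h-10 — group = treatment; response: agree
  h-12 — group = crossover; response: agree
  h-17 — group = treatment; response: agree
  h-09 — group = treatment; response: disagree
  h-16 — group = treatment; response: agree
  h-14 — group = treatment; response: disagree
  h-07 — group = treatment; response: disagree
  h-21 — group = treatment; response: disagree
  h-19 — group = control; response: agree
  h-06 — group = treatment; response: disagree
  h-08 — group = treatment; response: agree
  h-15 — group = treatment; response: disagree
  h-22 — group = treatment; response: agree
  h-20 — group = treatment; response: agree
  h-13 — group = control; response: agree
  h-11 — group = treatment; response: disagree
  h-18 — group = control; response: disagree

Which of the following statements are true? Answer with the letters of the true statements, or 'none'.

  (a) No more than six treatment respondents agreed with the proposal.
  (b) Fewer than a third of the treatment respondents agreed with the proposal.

(a)

|A| = 13, |A ∩ B| = 6, |A ∖ B| = 7.
(a) |A ∩ B| ≤ 6: holds.
(b) |A ∩ B| / |A| < 1/3: fails.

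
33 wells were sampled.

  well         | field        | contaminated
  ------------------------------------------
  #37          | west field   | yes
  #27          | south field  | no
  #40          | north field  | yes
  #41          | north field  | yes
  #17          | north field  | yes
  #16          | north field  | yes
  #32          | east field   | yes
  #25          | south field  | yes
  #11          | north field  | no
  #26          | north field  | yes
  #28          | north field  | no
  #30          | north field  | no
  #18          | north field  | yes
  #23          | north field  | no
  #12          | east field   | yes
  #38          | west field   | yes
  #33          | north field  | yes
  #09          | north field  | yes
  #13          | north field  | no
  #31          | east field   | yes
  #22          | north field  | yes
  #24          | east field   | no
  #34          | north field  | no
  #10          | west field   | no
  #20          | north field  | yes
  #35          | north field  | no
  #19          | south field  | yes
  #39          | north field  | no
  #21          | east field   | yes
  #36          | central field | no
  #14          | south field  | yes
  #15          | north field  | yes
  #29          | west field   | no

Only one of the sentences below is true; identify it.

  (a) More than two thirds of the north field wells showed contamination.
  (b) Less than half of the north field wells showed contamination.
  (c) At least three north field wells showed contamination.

(c)

|A| = 19, |A ∩ B| = 11, |A ∖ B| = 8.
(a) requires |A ∩ B| / |A| > 2/3: false.
(b) requires |A ∩ B| < |A ∖ B|: false.
(c) requires |A ∩ B| ≥ 3: true.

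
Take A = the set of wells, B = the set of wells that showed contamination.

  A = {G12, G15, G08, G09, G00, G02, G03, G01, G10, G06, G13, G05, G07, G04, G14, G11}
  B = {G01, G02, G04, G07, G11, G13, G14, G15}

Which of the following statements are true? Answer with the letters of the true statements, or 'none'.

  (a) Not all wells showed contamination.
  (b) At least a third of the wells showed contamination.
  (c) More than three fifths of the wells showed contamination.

|A| = 16, |A ∩ B| = 8, |A ∖ B| = 8.
(a) A ⊄ B (|A ∖ B| ≥ 1): holds.
(b) |A ∩ B| / |A| ≥ 1/3: holds.
(c) |A ∩ B| / |A| > 3/5: fails.

(a), (b)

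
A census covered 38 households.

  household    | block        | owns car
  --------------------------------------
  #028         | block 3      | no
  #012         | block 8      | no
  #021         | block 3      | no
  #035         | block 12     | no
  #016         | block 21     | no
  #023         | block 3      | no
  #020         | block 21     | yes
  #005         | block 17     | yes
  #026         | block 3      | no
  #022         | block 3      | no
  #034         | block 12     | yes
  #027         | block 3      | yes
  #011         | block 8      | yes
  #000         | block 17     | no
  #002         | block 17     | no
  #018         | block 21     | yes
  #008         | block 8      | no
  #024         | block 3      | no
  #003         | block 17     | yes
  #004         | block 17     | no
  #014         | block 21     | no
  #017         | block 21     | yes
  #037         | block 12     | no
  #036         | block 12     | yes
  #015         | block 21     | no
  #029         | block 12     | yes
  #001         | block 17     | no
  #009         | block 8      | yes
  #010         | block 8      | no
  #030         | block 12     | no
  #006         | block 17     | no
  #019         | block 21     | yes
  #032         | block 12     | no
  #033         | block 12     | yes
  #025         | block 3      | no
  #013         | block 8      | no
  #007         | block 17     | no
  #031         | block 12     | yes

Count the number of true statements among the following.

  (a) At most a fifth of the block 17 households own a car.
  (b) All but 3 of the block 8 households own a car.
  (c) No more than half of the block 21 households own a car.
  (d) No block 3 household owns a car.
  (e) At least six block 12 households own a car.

(a) block 17: |A| = 8, |A ∩ B| = 2; needs |A ∩ B| / |A| ≤ 1/5 — false.
(b) block 8: |A| = 6, |A ∩ B| = 2; needs |A ∖ B| = 3 — false.
(c) block 21: |A| = 7, |A ∩ B| = 4; needs |A ∩ B| ≤ |A ∖ B| — false.
(d) block 3: |A| = 8, |A ∩ B| = 1; needs A ∩ B = ∅ (|A ∩ B| = 0) — false.
(e) block 12: |A| = 9, |A ∩ B| = 5; needs |A ∩ B| ≥ 6 — false.

0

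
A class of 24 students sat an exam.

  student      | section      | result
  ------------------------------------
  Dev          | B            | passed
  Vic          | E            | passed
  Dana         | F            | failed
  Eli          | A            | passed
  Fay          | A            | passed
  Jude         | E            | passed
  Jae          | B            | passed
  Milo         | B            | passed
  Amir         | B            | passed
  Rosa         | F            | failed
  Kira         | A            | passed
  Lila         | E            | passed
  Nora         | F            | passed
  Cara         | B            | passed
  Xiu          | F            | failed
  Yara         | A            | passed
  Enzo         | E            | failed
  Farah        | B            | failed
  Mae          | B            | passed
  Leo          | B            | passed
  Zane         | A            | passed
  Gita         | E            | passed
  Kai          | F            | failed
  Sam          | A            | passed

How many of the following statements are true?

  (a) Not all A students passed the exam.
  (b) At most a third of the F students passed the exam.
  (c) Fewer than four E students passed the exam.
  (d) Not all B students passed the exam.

(a) A: |A| = 6, |A ∩ B| = 6; needs A ⊄ B (|A ∖ B| ≥ 1) — false.
(b) F: |A| = 5, |A ∩ B| = 1; needs |A ∩ B| / |A| ≤ 1/3 — true.
(c) E: |A| = 5, |A ∩ B| = 4; needs |A ∩ B| < 4 — false.
(d) B: |A| = 8, |A ∩ B| = 7; needs A ⊄ B (|A ∖ B| ≥ 1) — true.

2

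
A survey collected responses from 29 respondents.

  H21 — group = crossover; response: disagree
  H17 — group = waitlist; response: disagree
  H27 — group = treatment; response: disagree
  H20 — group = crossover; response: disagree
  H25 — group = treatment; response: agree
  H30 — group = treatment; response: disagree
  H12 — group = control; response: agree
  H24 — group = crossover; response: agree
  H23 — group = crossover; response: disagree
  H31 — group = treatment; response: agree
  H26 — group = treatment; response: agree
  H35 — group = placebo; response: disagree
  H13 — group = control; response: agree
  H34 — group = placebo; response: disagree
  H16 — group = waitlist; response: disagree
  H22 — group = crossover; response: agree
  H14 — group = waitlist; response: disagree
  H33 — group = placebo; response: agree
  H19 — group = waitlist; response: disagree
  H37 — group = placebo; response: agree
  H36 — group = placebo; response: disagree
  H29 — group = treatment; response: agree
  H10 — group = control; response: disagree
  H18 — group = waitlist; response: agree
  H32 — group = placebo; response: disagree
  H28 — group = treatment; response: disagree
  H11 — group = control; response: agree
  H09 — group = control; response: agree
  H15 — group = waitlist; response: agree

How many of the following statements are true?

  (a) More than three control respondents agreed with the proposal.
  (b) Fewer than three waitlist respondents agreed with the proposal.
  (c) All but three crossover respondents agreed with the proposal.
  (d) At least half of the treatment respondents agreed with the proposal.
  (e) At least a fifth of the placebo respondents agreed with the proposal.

(a) control: |A| = 5, |A ∩ B| = 4; needs |A ∩ B| > 3 — true.
(b) waitlist: |A| = 6, |A ∩ B| = 2; needs |A ∩ B| < 3 — true.
(c) crossover: |A| = 5, |A ∩ B| = 2; needs |A ∖ B| = 3 — true.
(d) treatment: |A| = 7, |A ∩ B| = 4; needs |A ∩ B| ≥ |A ∖ B| — true.
(e) placebo: |A| = 6, |A ∩ B| = 2; needs |A ∩ B| / |A| ≥ 1/5 — true.

5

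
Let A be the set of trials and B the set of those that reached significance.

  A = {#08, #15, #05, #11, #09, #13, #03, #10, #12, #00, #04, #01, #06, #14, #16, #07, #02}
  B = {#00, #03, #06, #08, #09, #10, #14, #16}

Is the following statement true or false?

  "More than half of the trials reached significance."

'More than half of the trials reached significance' holds iff |A ∩ B| > |A ∖ B|.
|A| = 17, |A ∩ B| = 8, |A ∖ B| = 9.
8 < 9, so the statement is false.

False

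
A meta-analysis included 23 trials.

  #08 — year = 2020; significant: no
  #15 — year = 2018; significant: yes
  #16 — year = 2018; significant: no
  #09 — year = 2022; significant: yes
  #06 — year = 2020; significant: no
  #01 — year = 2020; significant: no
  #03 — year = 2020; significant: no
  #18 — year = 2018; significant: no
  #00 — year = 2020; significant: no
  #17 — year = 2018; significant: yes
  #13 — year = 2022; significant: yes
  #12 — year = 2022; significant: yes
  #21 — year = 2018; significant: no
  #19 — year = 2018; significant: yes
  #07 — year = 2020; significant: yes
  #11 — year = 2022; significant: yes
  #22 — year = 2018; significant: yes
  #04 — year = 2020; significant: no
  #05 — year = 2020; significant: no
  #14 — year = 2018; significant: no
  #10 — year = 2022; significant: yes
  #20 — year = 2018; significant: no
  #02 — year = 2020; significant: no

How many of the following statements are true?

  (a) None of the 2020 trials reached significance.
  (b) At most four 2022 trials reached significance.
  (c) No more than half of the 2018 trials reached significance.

(a) 2020: |A| = 9, |A ∩ B| = 1; needs A ∩ B = ∅ (|A ∩ B| = 0) — false.
(b) 2022: |A| = 5, |A ∩ B| = 5; needs |A ∩ B| ≤ 4 — false.
(c) 2018: |A| = 9, |A ∩ B| = 4; needs |A ∩ B| ≤ |A ∖ B| — true.

1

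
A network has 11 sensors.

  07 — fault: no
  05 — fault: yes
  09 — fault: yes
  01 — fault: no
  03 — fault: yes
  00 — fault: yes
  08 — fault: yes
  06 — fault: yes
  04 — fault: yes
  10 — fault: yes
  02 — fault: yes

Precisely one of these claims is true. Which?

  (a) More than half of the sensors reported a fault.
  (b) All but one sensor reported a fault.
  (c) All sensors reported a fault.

|A| = 11, |A ∩ B| = 9, |A ∖ B| = 2.
(a) requires |A ∩ B| > |A ∖ B|: true.
(b) requires |A ∖ B| = 1: false.
(c) requires A ⊆ B, i.e. every element of A is in B (|A ∖ B| = 0): false.

(a)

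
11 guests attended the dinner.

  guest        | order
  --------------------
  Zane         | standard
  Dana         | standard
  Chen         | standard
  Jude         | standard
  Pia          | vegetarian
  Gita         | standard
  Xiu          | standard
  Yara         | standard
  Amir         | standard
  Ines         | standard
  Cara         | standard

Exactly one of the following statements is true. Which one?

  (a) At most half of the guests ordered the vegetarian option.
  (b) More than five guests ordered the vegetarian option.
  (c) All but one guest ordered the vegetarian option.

(a)

|A| = 11, |A ∩ B| = 1, |A ∖ B| = 10.
(a) requires |A ∩ B| ≤ |A ∖ B|: true.
(b) requires |A ∩ B| > 5: false.
(c) requires |A ∖ B| = 1: false.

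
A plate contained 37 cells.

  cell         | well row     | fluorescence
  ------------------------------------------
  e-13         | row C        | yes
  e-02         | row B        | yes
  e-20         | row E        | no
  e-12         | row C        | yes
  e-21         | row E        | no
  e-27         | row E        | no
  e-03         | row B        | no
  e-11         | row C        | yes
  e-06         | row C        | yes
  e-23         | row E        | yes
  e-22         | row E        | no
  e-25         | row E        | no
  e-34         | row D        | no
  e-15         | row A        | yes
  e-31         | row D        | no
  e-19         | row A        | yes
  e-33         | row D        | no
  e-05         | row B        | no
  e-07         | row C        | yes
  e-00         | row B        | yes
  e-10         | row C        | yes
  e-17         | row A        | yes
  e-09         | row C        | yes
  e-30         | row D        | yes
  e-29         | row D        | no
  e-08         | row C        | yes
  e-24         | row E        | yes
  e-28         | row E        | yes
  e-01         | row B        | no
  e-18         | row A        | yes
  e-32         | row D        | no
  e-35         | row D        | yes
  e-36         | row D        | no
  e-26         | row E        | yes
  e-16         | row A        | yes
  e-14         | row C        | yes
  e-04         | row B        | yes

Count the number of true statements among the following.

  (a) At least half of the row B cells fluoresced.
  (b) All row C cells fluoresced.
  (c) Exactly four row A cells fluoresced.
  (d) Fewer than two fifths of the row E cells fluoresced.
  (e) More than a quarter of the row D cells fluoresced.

(a) row B: |A| = 6, |A ∩ B| = 3; needs |A ∩ B| ≥ |A ∖ B| — true.
(b) row C: |A| = 9, |A ∩ B| = 9; needs A ⊆ B, i.e. every element of A is in B (|A ∖ B| = 0) — true.
(c) row A: |A| = 5, |A ∩ B| = 5; needs |A ∩ B| = 4 — false.
(d) row E: |A| = 9, |A ∩ B| = 4; needs |A ∩ B| / |A| < 2/5 — false.
(e) row D: |A| = 8, |A ∩ B| = 2; needs |A ∩ B| / |A| > 1/4 — false.

2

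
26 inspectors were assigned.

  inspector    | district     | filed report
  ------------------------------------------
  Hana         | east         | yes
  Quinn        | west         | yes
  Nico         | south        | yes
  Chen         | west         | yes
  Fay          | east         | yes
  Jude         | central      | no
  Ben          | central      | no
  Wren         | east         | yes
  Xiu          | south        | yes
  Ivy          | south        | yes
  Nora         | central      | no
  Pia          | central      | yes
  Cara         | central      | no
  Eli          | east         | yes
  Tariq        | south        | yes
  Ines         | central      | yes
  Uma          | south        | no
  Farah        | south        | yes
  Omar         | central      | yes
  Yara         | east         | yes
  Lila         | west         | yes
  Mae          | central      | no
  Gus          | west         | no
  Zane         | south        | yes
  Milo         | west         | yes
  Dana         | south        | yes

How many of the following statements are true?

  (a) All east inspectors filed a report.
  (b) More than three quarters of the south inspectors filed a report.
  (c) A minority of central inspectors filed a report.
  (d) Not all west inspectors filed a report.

(a) east: |A| = 5, |A ∩ B| = 5; needs A ⊆ B, i.e. every element of A is in B (|A ∖ B| = 0) — true.
(b) south: |A| = 8, |A ∩ B| = 7; needs |A ∩ B| / |A| > 3/4 — true.
(c) central: |A| = 8, |A ∩ B| = 3; needs |A ∩ B| < |A ∖ B| — true.
(d) west: |A| = 5, |A ∩ B| = 4; needs A ⊄ B (|A ∖ B| ≥ 1) — true.

4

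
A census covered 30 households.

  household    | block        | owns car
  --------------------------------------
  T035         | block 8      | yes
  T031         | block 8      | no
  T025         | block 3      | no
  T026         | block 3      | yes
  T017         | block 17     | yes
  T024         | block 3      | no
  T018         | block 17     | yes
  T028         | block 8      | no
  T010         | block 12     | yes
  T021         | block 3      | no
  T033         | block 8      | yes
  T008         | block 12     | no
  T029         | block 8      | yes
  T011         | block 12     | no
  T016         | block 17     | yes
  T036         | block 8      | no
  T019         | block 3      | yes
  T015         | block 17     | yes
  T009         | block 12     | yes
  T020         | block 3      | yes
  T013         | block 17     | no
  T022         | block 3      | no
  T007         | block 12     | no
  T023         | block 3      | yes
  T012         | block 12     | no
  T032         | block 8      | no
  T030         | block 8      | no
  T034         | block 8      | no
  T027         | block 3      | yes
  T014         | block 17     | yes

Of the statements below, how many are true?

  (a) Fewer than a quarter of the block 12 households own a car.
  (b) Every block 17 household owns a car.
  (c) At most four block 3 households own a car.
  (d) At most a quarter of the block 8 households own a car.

(a) block 12: |A| = 6, |A ∩ B| = 2; needs |A ∩ B| / |A| < 1/4 — false.
(b) block 17: |A| = 6, |A ∩ B| = 5; needs A ⊆ B, i.e. every element of A is in B (|A ∖ B| = 0) — false.
(c) block 3: |A| = 9, |A ∩ B| = 5; needs |A ∩ B| ≤ 4 — false.
(d) block 8: |A| = 9, |A ∩ B| = 3; needs |A ∩ B| / |A| ≤ 1/4 — false.

0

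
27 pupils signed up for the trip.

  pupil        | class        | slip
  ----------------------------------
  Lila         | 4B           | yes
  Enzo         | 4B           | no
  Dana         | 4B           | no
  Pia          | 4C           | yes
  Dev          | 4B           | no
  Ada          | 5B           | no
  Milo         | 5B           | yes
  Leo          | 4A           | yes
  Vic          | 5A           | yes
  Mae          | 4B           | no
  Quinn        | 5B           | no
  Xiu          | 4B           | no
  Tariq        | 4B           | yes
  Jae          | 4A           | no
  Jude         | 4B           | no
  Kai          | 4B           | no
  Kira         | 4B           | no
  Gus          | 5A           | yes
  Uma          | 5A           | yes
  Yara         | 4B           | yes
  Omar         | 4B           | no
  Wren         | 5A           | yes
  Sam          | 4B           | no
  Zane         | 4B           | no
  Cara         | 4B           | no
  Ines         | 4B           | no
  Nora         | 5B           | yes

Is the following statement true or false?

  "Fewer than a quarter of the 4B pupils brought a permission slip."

True

Truth condition: |A ∩ B| / |A| < 1/4.
|A| = 16, |A ∩ B| = 3, |A ∖ B| = 13.
|A ∩ B|/|A| = 3/16, so the statement is true.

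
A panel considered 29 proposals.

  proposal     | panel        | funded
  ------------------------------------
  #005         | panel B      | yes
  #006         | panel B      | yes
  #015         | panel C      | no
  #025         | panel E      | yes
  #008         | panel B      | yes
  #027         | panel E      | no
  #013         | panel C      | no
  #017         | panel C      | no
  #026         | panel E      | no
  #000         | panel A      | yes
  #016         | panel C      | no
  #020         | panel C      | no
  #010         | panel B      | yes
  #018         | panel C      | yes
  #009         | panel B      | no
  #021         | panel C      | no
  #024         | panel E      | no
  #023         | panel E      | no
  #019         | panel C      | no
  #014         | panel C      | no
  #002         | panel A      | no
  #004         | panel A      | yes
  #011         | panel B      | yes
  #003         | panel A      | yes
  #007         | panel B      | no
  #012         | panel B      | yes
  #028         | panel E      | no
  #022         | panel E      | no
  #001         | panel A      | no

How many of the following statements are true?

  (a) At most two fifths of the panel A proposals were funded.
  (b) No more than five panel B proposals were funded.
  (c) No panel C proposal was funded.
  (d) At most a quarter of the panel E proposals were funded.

1

(a) panel A: |A| = 5, |A ∩ B| = 3; needs |A ∩ B| / |A| ≤ 2/5 — false.
(b) panel B: |A| = 8, |A ∩ B| = 6; needs |A ∩ B| ≤ 5 — false.
(c) panel C: |A| = 9, |A ∩ B| = 1; needs A ∩ B = ∅ (|A ∩ B| = 0) — false.
(d) panel E: |A| = 7, |A ∩ B| = 1; needs |A ∩ B| / |A| ≤ 1/4 — true.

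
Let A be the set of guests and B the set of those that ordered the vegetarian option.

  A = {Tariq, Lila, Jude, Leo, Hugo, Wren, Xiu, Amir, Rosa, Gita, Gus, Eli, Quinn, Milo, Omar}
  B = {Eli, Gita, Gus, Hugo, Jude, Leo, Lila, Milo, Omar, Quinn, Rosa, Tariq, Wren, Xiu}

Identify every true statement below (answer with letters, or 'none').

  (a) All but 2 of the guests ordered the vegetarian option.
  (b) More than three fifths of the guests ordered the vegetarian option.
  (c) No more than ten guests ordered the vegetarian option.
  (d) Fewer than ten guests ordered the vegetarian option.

|A| = 15, |A ∩ B| = 14, |A ∖ B| = 1.
(a) |A ∖ B| = 2: fails.
(b) |A ∩ B| / |A| > 3/5: holds.
(c) |A ∩ B| ≤ 10: fails.
(d) |A ∩ B| < 10: fails.

(b)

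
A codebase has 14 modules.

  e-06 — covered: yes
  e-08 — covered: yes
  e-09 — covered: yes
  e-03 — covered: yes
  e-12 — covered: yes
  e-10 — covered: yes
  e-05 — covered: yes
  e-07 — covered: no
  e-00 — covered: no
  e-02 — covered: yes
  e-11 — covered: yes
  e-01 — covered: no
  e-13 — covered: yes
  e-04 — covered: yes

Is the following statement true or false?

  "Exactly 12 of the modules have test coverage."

The determiner here denotes the relation: |A ∩ B| = 12.
A (the restrictor) = {e-06, e-08, e-09, e-03, e-12, e-10, e-05, e-07, e-00, e-02, e-11, e-01, e-13, e-04}, |A| = 14.
A ∩ B = {e-06, e-08, e-09, e-03, e-12, e-10, e-05, e-02, e-11, e-13, e-04}, so |A ∩ B| = 11.
|A ∩ B| = 11, so the statement is false.

False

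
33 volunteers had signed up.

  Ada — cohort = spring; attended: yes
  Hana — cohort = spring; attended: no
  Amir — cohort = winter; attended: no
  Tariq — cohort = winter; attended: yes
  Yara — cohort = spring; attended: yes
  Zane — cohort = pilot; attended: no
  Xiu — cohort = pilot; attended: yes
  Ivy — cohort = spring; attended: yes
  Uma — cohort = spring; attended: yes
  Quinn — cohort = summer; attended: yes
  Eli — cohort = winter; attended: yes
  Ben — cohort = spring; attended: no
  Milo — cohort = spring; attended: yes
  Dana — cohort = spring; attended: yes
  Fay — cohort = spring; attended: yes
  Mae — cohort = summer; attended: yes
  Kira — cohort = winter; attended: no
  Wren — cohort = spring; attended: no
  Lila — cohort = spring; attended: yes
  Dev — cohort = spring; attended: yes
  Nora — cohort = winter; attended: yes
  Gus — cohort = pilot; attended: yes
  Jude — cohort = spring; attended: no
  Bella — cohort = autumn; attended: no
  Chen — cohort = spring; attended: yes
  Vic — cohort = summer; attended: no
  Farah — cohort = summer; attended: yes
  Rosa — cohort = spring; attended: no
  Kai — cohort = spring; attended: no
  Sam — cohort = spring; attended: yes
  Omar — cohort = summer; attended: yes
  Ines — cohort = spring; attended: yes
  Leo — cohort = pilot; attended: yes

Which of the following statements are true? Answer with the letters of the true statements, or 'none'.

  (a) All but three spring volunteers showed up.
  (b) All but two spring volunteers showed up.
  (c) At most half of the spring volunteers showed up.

|A| = 18, |A ∩ B| = 12, |A ∖ B| = 6.
(a) |A ∖ B| = 3: fails.
(b) |A ∖ B| = 2: fails.
(c) |A ∩ B| ≤ |A ∖ B|: fails.

none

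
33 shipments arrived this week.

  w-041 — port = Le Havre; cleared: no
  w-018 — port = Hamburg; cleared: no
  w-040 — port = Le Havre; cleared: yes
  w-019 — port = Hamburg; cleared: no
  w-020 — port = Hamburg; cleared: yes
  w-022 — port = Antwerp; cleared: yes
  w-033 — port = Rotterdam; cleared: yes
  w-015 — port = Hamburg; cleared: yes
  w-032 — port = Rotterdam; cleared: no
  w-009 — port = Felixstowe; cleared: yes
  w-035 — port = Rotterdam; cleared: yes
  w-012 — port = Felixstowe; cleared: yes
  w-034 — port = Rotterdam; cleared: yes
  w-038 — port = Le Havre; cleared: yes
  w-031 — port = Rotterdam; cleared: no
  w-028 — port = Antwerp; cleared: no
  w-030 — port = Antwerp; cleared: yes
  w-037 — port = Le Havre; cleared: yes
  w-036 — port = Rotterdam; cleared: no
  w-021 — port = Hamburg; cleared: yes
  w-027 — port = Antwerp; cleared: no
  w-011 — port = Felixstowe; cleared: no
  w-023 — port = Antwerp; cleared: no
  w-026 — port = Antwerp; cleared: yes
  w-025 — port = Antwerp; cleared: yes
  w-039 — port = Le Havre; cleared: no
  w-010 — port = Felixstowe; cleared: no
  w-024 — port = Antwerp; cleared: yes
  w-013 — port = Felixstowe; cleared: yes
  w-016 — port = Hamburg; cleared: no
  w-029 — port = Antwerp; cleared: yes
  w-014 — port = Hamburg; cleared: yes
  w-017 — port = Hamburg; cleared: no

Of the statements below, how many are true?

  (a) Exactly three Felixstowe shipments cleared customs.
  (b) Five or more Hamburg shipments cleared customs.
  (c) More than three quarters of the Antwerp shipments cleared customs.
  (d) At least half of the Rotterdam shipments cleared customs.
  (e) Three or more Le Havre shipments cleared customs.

(a) Felixstowe: |A| = 5, |A ∩ B| = 3; needs |A ∩ B| = 3 — true.
(b) Hamburg: |A| = 8, |A ∩ B| = 4; needs |A ∩ B| ≥ 5 — false.
(c) Antwerp: |A| = 9, |A ∩ B| = 6; needs |A ∩ B| / |A| > 3/4 — false.
(d) Rotterdam: |A| = 6, |A ∩ B| = 3; needs |A ∩ B| ≥ |A ∖ B| — true.
(e) Le Havre: |A| = 5, |A ∩ B| = 3; needs |A ∩ B| ≥ 3 — true.

3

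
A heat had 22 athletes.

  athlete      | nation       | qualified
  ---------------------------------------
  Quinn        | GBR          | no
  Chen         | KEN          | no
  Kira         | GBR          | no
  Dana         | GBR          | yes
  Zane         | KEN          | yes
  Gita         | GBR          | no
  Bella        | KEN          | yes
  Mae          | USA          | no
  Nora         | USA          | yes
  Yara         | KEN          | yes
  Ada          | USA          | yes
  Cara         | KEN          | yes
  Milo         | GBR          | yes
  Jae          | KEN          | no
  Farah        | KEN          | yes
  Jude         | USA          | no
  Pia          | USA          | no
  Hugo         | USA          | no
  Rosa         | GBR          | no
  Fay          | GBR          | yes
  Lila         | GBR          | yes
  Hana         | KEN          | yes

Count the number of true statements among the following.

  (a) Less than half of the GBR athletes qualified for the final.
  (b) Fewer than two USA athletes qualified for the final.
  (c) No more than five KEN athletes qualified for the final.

(a) GBR: |A| = 8, |A ∩ B| = 4; needs |A ∩ B| < |A ∖ B| — false.
(b) USA: |A| = 6, |A ∩ B| = 2; needs |A ∩ B| < 2 — false.
(c) KEN: |A| = 8, |A ∩ B| = 6; needs |A ∩ B| ≤ 5 — false.

0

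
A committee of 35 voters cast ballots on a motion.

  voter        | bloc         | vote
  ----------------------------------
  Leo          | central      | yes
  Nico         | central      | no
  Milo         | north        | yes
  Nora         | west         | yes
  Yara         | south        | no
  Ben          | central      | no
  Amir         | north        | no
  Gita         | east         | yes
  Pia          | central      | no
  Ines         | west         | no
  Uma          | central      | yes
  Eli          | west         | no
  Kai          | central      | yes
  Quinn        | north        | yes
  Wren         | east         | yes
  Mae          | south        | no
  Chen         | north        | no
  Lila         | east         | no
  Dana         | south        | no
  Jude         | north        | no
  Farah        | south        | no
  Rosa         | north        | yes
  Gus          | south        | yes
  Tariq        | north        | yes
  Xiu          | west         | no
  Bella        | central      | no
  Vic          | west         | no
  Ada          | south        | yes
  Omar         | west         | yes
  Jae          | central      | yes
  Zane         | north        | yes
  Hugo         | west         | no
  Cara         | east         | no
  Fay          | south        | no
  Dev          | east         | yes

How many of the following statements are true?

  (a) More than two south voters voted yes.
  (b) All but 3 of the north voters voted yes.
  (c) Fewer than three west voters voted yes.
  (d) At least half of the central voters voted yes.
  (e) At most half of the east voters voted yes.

3

(a) south: |A| = 7, |A ∩ B| = 2; needs |A ∩ B| > 2 — false.
(b) north: |A| = 8, |A ∩ B| = 5; needs |A ∖ B| = 3 — true.
(c) west: |A| = 7, |A ∩ B| = 2; needs |A ∩ B| < 3 — true.
(d) central: |A| = 8, |A ∩ B| = 4; needs |A ∩ B| ≥ |A ∖ B| — true.
(e) east: |A| = 5, |A ∩ B| = 3; needs |A ∩ B| ≤ |A ∖ B| — false.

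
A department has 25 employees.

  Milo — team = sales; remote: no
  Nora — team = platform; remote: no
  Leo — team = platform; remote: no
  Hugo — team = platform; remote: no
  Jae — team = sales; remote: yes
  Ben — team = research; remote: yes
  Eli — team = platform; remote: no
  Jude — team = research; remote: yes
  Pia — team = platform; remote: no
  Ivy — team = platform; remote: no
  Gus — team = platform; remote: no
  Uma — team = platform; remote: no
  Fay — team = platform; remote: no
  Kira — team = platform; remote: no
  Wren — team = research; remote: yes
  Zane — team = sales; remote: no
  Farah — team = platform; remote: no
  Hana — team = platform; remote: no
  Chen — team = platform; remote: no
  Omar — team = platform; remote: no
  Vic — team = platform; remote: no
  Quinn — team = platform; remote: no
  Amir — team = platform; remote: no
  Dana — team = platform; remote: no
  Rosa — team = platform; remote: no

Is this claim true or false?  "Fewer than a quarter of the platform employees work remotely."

Truth condition: |A ∩ B| / |A| < 1/4.
|A| = 19, |A ∩ B| = 0, |A ∖ B| = 19.
|A ∩ B|/|A| = 0/19, so the statement is true.

True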